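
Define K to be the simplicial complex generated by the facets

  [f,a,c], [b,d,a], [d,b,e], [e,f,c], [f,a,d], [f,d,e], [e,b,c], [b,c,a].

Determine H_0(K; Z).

We work with the vertex ordering a < b < c < d < e < f. The simplices of K, each written with vertices in increasing order, are:

  0-simplices (6): a, b, c, d, e, f
  1-simplices (12): ab, ac, ad, af, bc, bd, be, ce, cf, de, df, ef
  2-simplices (8): abc, abd, acf, adf, bce, bde, cef, def

so the chain groups are C_0 ≅ Z^6, C_1 ≅ Z^12, C_2 ≅ Z^8.

The boundary map ∂_1: C_1 → C_0 is given by ∂[p,q] = [q] − [p].
The 6×12 boundary matrix has rank 5 and Smith normal form diag(1,1,1,1,1).

∂_2: C_2 → C_1 sends each 2-simplex [p,q,r] to [q,r] − [p,r] + [p,q]. For instance
  ∂cef = ef − cf + ce,
  ∂adf = df − af + ad.
This gives a 12×8 integer matrix of rank 7; reducing to Smith normal form yields diagonal entries (1,1,1,1,1,1,1).

From H_k ≅ ker(∂_k) / im(∂_{k+1}) we obtain:

  H_0: rank C_0 − rank ∂_1 = 6 − 5 = 1, and the invariant factors of ∂_1 are all 1, so H_0 = Z.

(K is a triangulation of the 2-sphere S^2.)

H_0 = Z.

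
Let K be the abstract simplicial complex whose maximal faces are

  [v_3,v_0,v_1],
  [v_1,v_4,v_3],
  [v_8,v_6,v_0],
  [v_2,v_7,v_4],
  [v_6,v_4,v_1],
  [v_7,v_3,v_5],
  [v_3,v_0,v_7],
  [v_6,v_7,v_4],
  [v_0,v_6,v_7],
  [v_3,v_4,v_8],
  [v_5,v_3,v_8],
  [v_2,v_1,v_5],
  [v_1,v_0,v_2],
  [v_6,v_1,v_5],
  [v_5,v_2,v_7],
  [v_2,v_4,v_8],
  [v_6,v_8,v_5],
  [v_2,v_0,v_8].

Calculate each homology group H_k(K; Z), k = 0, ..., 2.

K has 9 vertices, 27 edges, 18 triangles.
rank ∂_0 = 0, rank ∂_1 = 8 ⇒ b_0 = 9 − 0 − 8 = 1; all invariant factors of ∂_1 are 1 so no torsion. So H_0 ≅ Z.
rank ∂_1 = 8, rank ∂_2 = 17 ⇒ b_1 = 27 − 8 − 17 = 2; all invariant factors of ∂_2 are 1 so no torsion. So H_1 ≅ Z^2.
rank ∂_2 = 17, rank ∂_3 = 0 ⇒ b_2 = 18 − 17 − 0 = 1. So H_2 ≅ Z.

H_0 ≅ Z,  H_1 ≅ Z^2,  H_2 ≅ Z.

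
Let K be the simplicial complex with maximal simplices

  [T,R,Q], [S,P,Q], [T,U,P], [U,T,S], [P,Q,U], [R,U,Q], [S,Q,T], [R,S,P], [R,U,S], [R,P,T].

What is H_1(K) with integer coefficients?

Take the total order P < Q < R < S < T < U on the vertex set. Then K (dimension 2) consists of the simplices:

  0-simplices (6): P, Q, R, S, T, U
  1-simplices (15): PQ, PR, PS, PT, PU, QR, QS, QT, QU, RS, RT, RU, ST, SU, TU
  2-simplices (10): PQS, PQU, PRS, PRT, PTU, QRT, QRU, QST, RSU, STU

so the chain groups are C_0 ≅ Z^6, C_1 ≅ Z^15, C_2 ≅ Z^10.

∂_1: C_1 → C_0 sends each edge [p,q] (with p < q) to q − p. For instance
  ∂SU = U − S.
As a 6×15 matrix over Z this has rank 5, with invariant factors (1,1,1,1,1).

Boundary ∂_2: C_2 → C_1 sends each 2-simplex [p,q,r] to [q,r] − [p,r] + [p,q]. For instance
  ∂PTU = TU − PU + PT,
  ∂PRT = RT − PT + PR.
The 15×10 boundary matrix has rank 10 and Smith normal form diag(1,1,1,1,1,1,1,1,1,2).

Now H_k = ker ∂_k / im ∂_{k+1}, so:

  H_1: rank ker ∂_1 − rank ∂_2 = (15 − 5) − 10 = 0, and ∂_2 has invariant factor 2 > 1, so H_1 ≅ Z/2.

H_1 ≅ Z/2.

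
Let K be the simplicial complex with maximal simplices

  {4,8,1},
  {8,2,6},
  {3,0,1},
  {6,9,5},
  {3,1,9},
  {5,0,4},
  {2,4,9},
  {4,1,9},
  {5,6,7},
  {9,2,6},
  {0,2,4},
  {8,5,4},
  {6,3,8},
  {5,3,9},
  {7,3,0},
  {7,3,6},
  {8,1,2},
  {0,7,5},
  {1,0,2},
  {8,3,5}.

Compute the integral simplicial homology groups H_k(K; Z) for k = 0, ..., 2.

H_0 ≅ Z,  H_1 ≅ Z × Z/2,  H_2 = 0.

Take the total order 0 < 1 < 2 < 3 < 4 < 5 < 6 < 7 < 8 < 9 on the vertex set. Then K (dimension 2) consists of the simplices:

  0-simplices (10): [0], [1], [2], [3], [4], [5], [6], [7], [8], [9]
  1-simplices (30): (30 of them)
  2-simplices (20): (20 of them)

giving chain groups C_0 ≅ Z^10, C_1 ≅ Z^30, C_2 ≅ Z^20.

∂_1: C_1 → C_0 maps an edge to its endpoints' difference, ∂[p,q] = q − p. For instance
  ∂[4,5] = [5] − [4].
The resulting 10×30 matrix has rank 9, and its Smith normal form has invariant factors (1,1,1,1,1,1,1,1,1).

Boundary ∂_2: C_2 → C_1 sends each 2-simplex [p,q,r] to [q,r] − [p,r] + [p,q]. For instance
  ∂[3,6,8] = [6,8] − [3,8] + [3,6],
  ∂[5,6,7] = [6,7] − [5,7] + [5,6].
As a 30×20 matrix over Z this has rank 20, with invariant factors (1,1,1,1,1,1,1,1,1,1,1,1,1,1,1,1,1,1,1,2).

Computing H_k = (kernel of ∂_k) / (image of ∂_{k+1}):

  H_0: rank C_0 − rank ∂_1 = 10 − 9 = 1, and the invariant factors of ∂_1 are all 1, so H_0 ≅ Z.
  H_1: rank ker ∂_1 − rank ∂_2 = (30 − 9) − 20 = 1, and ∂_2 has invariant factor 2 > 1, so H_1 ≅ Z × Z/2.
  H_2: rank ker ∂_2 − rank ∂_3 = (20 − 20) − 0 = 0, and there is no ∂_3, so H_2 ≅ 0.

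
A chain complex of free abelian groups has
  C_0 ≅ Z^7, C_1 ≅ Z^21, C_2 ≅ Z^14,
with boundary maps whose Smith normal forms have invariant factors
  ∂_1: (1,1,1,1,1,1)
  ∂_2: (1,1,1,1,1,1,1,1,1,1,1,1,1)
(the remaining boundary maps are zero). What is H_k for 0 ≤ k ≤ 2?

H_0 ≅ Z,  H_1 ≅ Z^2,  H_2 ≅ Z.

H_0: b_0 = 7 − 0 − 6 = 1; torsion from ∂_1 factors > 1: none. So H_0 ≅ Z.
H_1: b_1 = 21 − 6 − 13 = 2; torsion from ∂_2 factors > 1: none. So H_1 ≅ Z^2.
H_2: b_2 = 14 − 13 − 0 = 1; torsion from ∂_3 factors > 1: none. So H_2 ≅ Z.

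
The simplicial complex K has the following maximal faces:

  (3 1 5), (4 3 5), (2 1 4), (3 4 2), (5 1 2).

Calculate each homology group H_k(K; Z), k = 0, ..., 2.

We work with the vertex ordering 1 < 2 < 3 < 4 < 5. The simplices of K, each written with vertices in increasing order, are:

  0-simplices (5): [1], [2], [3], [4], [5]
  1-simplices (10): [1,2], [1,3], [1,4], [1,5], [2,3], [2,4], [2,5], [3,4], [3,5], [4,5]
  2-simplices (5): [1,2,4], [1,2,5], [1,3,5], [2,3,4], [3,4,5]

so the chain groups are C_0 ≅ Z^5, C_1 ≅ Z^10, C_2 ≅ Z^5.

∂_1: C_1 → C_0 sends each edge [p,q] (with p < q) to q − p. For instance
  ∂[4,5] = [5] − [4].
The 5×10 boundary matrix has rank 4 and Smith normal form diag(1,1,1,1).

Boundary ∂_2: C_2 → C_1 acts by ∂[p,q,r] = [q,r] − [p,r] + [p,q]. For instance
  ∂[2,3,4] = [3,4] − [2,4] + [2,3],
  ∂[1,3,5] = [3,5] − [1,5] + [1,3].
As a 10×5 matrix over Z this has rank 5, with invariant factors (1,1,1,1,1).

Now H_k = ker ∂_k / im ∂_{k+1}, so:

  H_0: rank C_0 − rank ∂_1 = 5 − 4 = 1, and the invariant factors of ∂_1 are all 1, so H_0 = Z.
  H_1: rank ker ∂_1 − rank ∂_2 = (10 − 4) − 5 = 1, and the invariant factors of ∂_2 are all 1, so H_1 = Z.
  H_2: rank ker ∂_2 − rank ∂_3 = (5 − 5) − 0 = 0, and there is no ∂_3, so H_2 = 0.

H_0 ≅ Z,  H_1 ≅ Z,  H_2 = 0.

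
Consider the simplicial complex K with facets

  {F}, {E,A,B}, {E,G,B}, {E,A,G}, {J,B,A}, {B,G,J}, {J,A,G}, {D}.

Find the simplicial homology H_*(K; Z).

Fix the vertex order A < B < D < E < F < G < J and write every simplex with vertices in increasing order. Then dim K = 2 and the simplices of K are:

  0-simplices (7): A, B, D, E, F, G, J
  1-simplices (9): AB, AE, AG, AJ, BE, BG, BJ, EG, GJ
  2-simplices (6): ABE, ABJ, AEG, AGJ, BEG, BGJ

so the chain groups are C_0 ≅ Z^7, C_1 ≅ Z^9, C_2 ≅ Z^6.

∂_1: C_1 → C_0 is given by ∂[p,q] = [q] − [p]. For instance
  ∂EG = G − E.
The resulting 7×9 matrix has rank 4, and its Smith normal form has invariant factors (1,1,1,1).

The boundary map ∂_2: C_2 → C_1 sends each 2-simplex [p,q,r] to [q,r] − [p,r] + [p,q]. For instance
  ∂ABJ = BJ − AJ + AB,
  ∂BGJ = GJ − BJ + BG.
This gives a 9×6 integer matrix of rank 5; reducing to Smith normal form yields diagonal entries (1,1,1,1,1).

Reading off H_k = ker ∂_k / im ∂_{k+1}:

  H_0: rank C_0 − rank ∂_1 = 7 − 4 = 3, and the invariant factors of ∂_1 are all 1, so H_0 = Z^3.
  H_1: rank ker ∂_1 − rank ∂_2 = (9 − 4) − 5 = 0, and the invariant factors of ∂_2 are all 1, so H_1 = 0.
  H_2: rank ker ∂_2 − rank ∂_3 = (6 − 5) − 0 = 1, and there is no ∂_3, so H_2 = Z.

(K is a triangulation of the disjoint union of a set of 2 points and the 2-sphere S^2.)

H_0 ≅ Z^3,  H_1 = 0,  H_2 ≅ Z.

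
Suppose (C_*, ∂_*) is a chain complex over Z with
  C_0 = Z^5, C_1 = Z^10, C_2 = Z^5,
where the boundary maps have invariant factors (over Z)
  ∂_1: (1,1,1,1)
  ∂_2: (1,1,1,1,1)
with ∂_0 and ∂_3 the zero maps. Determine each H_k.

H_0 = Z,  H_1 = Z,  H_2 = 0.

H_0: b_0 = 5 − 0 − 4 = 1; torsion from ∂_1 factors > 1: none. So H_0 = Z.
H_1: b_1 = 10 − 4 − 5 = 1; torsion from ∂_2 factors > 1: none. So H_1 = Z.
H_2: b_2 = 5 − 5 − 0 = 0; torsion from ∂_3 factors > 1: none. So H_2 = 0.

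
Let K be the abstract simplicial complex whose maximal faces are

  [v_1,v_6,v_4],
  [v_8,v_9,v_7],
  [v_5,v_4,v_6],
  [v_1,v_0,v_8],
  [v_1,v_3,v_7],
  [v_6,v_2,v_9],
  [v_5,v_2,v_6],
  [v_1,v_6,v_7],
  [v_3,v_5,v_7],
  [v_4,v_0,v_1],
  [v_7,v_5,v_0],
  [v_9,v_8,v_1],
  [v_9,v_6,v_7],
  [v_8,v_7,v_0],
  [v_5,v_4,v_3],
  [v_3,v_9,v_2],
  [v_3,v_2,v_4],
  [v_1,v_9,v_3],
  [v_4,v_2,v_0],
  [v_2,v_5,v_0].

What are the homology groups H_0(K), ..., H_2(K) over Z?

H_0 = Z,  H_1 = Z ⊕ Z/2Z,  H_2 = 0.

K has 10 vertices, 30 edges, 20 triangles.
rank ∂_0 = 0, rank ∂_1 = 9 ⇒ b_0 = 10 − 0 − 9 = 1; all invariant factors of ∂_1 are 1 so no torsion. So H_0 ≅ Z.
rank ∂_1 = 9, rank ∂_2 = 20 ⇒ b_1 = 30 − 9 − 20 = 1; ∂_2 has invariant factor(s) [2] giving torsion. So H_1 ≅ Z ⊕ Z/2Z.
rank ∂_2 = 20, rank ∂_3 = 0 ⇒ b_2 = 20 − 20 − 0 = 0. So H_2 ≅ 0.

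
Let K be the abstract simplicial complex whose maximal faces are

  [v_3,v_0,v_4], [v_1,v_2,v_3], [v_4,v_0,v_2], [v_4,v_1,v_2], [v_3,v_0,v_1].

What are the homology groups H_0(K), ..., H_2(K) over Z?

H_0 ≅ Z,  H_1 ≅ Z,  H_2 = 0.

We work with the vertex ordering v_0 < v_1 < v_2 < v_3 < v_4. The simplices of K, each written with vertices in increasing order, are:

  0-simplices (5): [v_0], [v_1], [v_2], [v_3], [v_4]
  1-simplices (10): [v_0,v_1], [v_0,v_2], [v_0,v_3], [v_0,v_4], [v_1,v_2], [v_1,v_3], [v_1,v_4], [v_2,v_3], [v_2,v_4], [v_3,v_4]
  2-simplices (5): [v_0,v_1,v_3], [v_0,v_2,v_4], [v_0,v_3,v_4], [v_1,v_2,v_3], [v_1,v_2,v_4]

giving chain groups C_0 ≅ Z^5, C_1 ≅ Z^10, C_2 ≅ Z^5.

The boundary map ∂_1: C_1 → C_0 is given by ∂[p,q] = [q] − [p].
This gives a 5×10 integer matrix of rank 4; reducing to Smith normal form yields diagonal entries (1,1,1,1).

The boundary map ∂_2: C_2 → C_1 acts by ∂[p,q,r] = [q,r] − [p,r] + [p,q]. For instance
  ∂[v_0,v_3,v_4] = [v_3,v_4] − [v_0,v_4] + [v_0,v_3],
  ∂[v_0,v_1,v_3] = [v_1,v_3] − [v_0,v_3] + [v_0,v_1].
The resulting 10×5 matrix has rank 5, and its Smith normal form has invariant factors (1,1,1,1,1).

Reading off H_k = ker ∂_k / im ∂_{k+1}:

  H_0: rank C_0 − rank ∂_1 = 5 − 4 = 1, and the invariant factors of ∂_1 are all 1, so H_0 ≅ Z.
  H_1: rank ker ∂_1 − rank ∂_2 = (10 − 4) − 5 = 1, and the invariant factors of ∂_2 are all 1, so H_1 ≅ Z.
  H_2: rank ker ∂_2 − rank ∂_3 = (5 − 5) − 0 = 0, and there is no ∂_3, so H_2 ≅ 0.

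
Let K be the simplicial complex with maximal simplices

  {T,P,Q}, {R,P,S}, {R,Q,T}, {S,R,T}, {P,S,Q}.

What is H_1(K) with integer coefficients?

We work with the vertex ordering P < Q < R < S < T. The simplices of K, each written with vertices in increasing order, are:

  0-simplices (5): P, Q, R, S, T
  1-simplices (10): PQ, PR, PS, PT, QR, QS, QT, RS, RT, ST
  2-simplices (5): PQS, PQT, PRS, QRT, RST

giving chain groups C_0 ≅ Z^5, C_1 ≅ Z^10, C_2 ≅ Z^5.

Boundary ∂_1: C_1 → C_0 is given by ∂[p,q] = [q] − [p].
This gives a 5×10 integer matrix of rank 4; reducing to Smith normal form yields diagonal entries (1,1,1,1).

∂_2: C_2 → C_1 acts by ∂[p,q,r] = [q,r] − [p,r] + [p,q]. For instance
  ∂QRT = RT − QT + QR,
  ∂RST = ST − RT + RS.
The resulting 10×5 matrix has rank 5, and its Smith normal form has invariant factors (1,1,1,1,1).

Now H_k = ker ∂_k / im ∂_{k+1}, so:

  H_1: rank ker ∂_1 − rank ∂_2 = (10 − 4) − 5 = 1, and the invariant factors of ∂_2 are all 1, so H_1 ≅ Z.

H_1 ≅ Z.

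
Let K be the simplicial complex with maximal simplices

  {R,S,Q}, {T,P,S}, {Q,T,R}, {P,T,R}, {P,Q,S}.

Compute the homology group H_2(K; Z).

H_2 = 0.

Order the vertices as P < Q < R < S < T. Listing each simplex with vertices in this order, K has dimension 2 with simplices:

  0-simplices (5): P, Q, R, S, T
  1-simplices (10): PQ, PR, PS, PT, QR, QS, QT, RS, RT, ST
  2-simplices (5): PQS, PRT, PST, QRS, QRT

Hence C_0 ≅ Z^5, C_1 ≅ Z^10, C_2 ≅ Z^5.

Boundary ∂_1: C_1 → C_0 sends each edge [p,q] (with p < q) to q − p.
As a 5×10 matrix over Z this has rank 4, with invariant factors (1,1,1,1).

∂_2: C_2 → C_1 acts by ∂[p,q,r] = [q,r] − [p,r] + [p,q]. For instance
  ∂QRT = RT − QT + QR,
  ∂PST = ST − PT + PS.
As a 10×5 matrix over Z this has rank 5, with invariant factors (1,1,1,1,1).

Computing H_k = (kernel of ∂_k) / (image of ∂_{k+1}):

  H_2: rank ker ∂_2 − rank ∂_3 = (5 − 5) − 0 = 0, and there is no ∂_3, so H_2 = 0.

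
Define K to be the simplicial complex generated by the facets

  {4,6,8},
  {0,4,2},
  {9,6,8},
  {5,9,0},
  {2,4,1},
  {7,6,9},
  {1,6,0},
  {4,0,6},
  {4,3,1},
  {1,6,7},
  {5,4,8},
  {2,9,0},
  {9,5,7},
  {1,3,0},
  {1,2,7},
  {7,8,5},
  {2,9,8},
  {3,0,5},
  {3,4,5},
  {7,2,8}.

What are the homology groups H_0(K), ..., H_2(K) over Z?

Take the total order 0 < 1 < 2 < 3 < 4 < 5 < 6 < 7 < 8 < 9 on the vertex set. Then K (dimension 2) consists of the simplices:

  0-simplices (10): [0], [1], [2], [3], [4], [5], [6], [7], [8], [9]
  1-simplices (30): (30 of them)
  2-simplices (20): (20 of them)

giving chain groups C_0 ≅ Z^10, C_1 ≅ Z^30, C_2 ≅ Z^20.

∂_1: C_1 → C_0 maps an edge to its endpoints' difference, ∂[p,q] = q − p. For instance
  ∂[2,8] = [8] − [2].
As a 10×30 matrix over Z this has rank 9, with invariant factors (1,1,1,1,1,1,1,1,1).

Boundary ∂_2: C_2 → C_1 sends each 2-simplex [p,q,r] to [q,r] − [p,r] + [p,q]. For instance
  ∂[0,2,9] = [2,9] − [0,9] + [0,2],
  ∂[3,4,5] = [4,5] − [3,5] + [3,4].
The 30×20 boundary matrix has rank 20 and Smith normal form diag(1,1,1,1,1,1,1,1,1,1,1,1,1,1,1,1,1,1,1,2).

From H_k ≅ ker(∂_k) / im(∂_{k+1}) we obtain:

  H_0: rank C_0 − rank ∂_1 = 10 − 9 = 1, and the invariant factors of ∂_1 are all 1, so H_0 ≅ Z.
  H_1: rank ker ∂_1 − rank ∂_2 = (30 − 9) − 20 = 1, and ∂_2 has invariant factor 2 > 1, so H_1 ≅ Z ⊕ Z_2.
  H_2: rank ker ∂_2 − rank ∂_3 = (20 − 20) − 0 = 0, and there is no ∂_3, so H_2 ≅ 0.

As a check, the Euler characteristic is 10 − 30 + 20 = 0, which agrees with 1 − 1 + 0 = 0.

H_0 = Z,  H_1 = Z ⊕ Z_2,  H_2 = 0.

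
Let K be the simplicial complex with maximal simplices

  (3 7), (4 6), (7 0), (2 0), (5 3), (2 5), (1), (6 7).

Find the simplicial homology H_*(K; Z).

Fix the vertex order 0 < 1 < 2 < 3 < 4 < 5 < 6 < 7 and write every simplex with vertices in increasing order. Then dim K = 1 and the simplices of K are:

  0-simplices (8): [0], [1], [2], [3], [4], [5], [6], [7]
  1-simplices (7): [0,2], [0,7], [2,5], [3,5], [3,7], [4,6], [6,7]

Hence C_0 ≅ Z^8, C_1 ≅ Z^7.

∂_1: C_1 → C_0 sends each edge [p,q] (with p < q) to q − p.
The resulting 8×7 matrix has rank 6, and its Smith normal form has invariant factors (1,1,1,1,1,1).

Computing H_k = (kernel of ∂_k) / (image of ∂_{k+1}):

  H_0: rank C_0 − rank ∂_1 = 8 − 6 = 2, and the invariant factors of ∂_1 are all 1, so H_0 ≅ Z^2.
  H_1: rank ker ∂_1 − rank ∂_2 = (7 − 6) − 0 = 1, and there is no ∂_2, so H_1 ≅ Z.

H_0 ≅ Z^2,  H_1 ≅ Z.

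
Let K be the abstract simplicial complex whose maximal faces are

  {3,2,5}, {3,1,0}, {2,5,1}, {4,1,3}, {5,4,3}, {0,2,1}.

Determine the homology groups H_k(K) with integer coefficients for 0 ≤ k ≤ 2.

Order the vertices as 0 < 1 < 2 < 3 < 4 < 5. Listing each simplex with vertices in this order, K has dimension 2 with simplices:

  0-simplices (6): [0], [1], [2], [3], [4], [5]
  1-simplices (12): [0,1], [0,2], [0,3], [1,2], [1,3], [1,4], [1,5], [2,3], [2,5], [3,4], [3,5], [4,5]
  2-simplices (6): [0,1,2], [0,1,3], [1,2,5], [1,3,4], [2,3,5], [3,4,5]

so the chain groups are C_0 ≅ Z^6, C_1 ≅ Z^12, C_2 ≅ Z^6.

Boundary ∂_1: C_1 → C_0 is given by ∂[p,q] = [q] − [p]. For instance
  ∂[1,4] = [4] − [1].
The 6×12 boundary matrix has rank 5 and Smith normal form diag(1,1,1,1,1).

Boundary ∂_2: C_2 → C_1 sends each 2-simplex [p,q,r] to [q,r] − [p,r] + [p,q]. For instance
  ∂[1,2,5] = [2,5] − [1,5] + [1,2],
  ∂[3,4,5] = [4,5] − [3,5] + [3,4].
This gives a 12×6 integer matrix of rank 6; reducing to Smith normal form yields diagonal entries (1,1,1,1,1,1).

Reading off H_k = ker ∂_k / im ∂_{k+1}:

  H_0: rank C_0 − rank ∂_1 = 6 − 5 = 1, and the invariant factors of ∂_1 are all 1, so H_0 ≅ Z.
  H_1: rank ker ∂_1 − rank ∂_2 = (12 − 5) − 6 = 1, and the invariant factors of ∂_2 are all 1, so H_1 ≅ Z.
  H_2: rank ker ∂_2 − rank ∂_3 = (6 − 6) − 0 = 0, and there is no ∂_3, so H_2 ≅ 0.

(K is a triangulation of the cylinder S^1 x I.)

H_0 ≅ Z,  H_1 ≅ Z,  H_2 = 0.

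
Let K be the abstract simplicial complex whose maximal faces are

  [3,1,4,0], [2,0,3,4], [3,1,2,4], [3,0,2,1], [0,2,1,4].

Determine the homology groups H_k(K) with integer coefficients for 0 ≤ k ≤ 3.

H_0 ≅ Z,  H_1 = 0,  H_2 = 0,  H_3 ≅ Z.

Take the total order 0 < 1 < 2 < 3 < 4 on the vertex set. Then K (dimension 3) consists of the simplices:

  0-simplices (5): [0], [1], [2], [3], [4]
  1-simplices (10): [0,1], [0,2], [0,3], [0,4], [1,2], [1,3], [1,4], [2,3], [2,4], [3,4]
  2-simplices (10): [0,1,2], [0,1,3], [0,1,4], [0,2,3], [0,2,4], [0,3,4], [1,2,3], [1,2,4], [1,3,4], [2,3,4]
  3-simplices (5): [0,1,2,3], [0,1,2,4], [0,1,3,4], [0,2,3,4], [1,2,3,4]

giving chain groups C_0 ≅ Z^5, C_1 ≅ Z^10, C_2 ≅ Z^10, C_3 ≅ Z^5.

Boundary ∂_1: C_1 → C_0 is given by ∂[p,q] = [q] − [p]. For instance
  ∂[2,3] = [3] − [2].
This gives a 5×10 integer matrix of rank 4; reducing to Smith normal form yields diagonal entries (1,1,1,1).

The boundary map ∂_2: C_2 → C_1 sends each 2-simplex [p,q,r] to [q,r] − [p,r] + [p,q]. For instance
  ∂[0,1,3] = [1,3] − [0,3] + [0,1],
  ∂[0,3,4] = [3,4] − [0,4] + [0,3].
This gives a 10×10 integer matrix of rank 6; reducing to Smith normal form yields diagonal entries (1,1,1,1,1,1).

∂_3: C_3 → C_2 sends each 3-simplex σ to the alternating sum Σ_i (−1)^i (σ with its i-th vertex removed). For instance
  ∂[1,2,3,4] = [2,3,4] − [1,3,4] + [1,2,4] − [1,2,3],
  ∂[0,2,3,4] = [2,3,4] − [0,3,4] + [0,2,4] − [0,2,3].
As a 10×5 matrix over Z this has rank 4, with invariant factors (1,1,1,1).

From H_k ≅ ker(∂_k) / im(∂_{k+1}) we obtain:

  H_0: rank C_0 − rank ∂_1 = 5 − 4 = 1, and the invariant factors of ∂_1 are all 1, so H_0 ≅ Z.
  H_1: rank ker ∂_1 − rank ∂_2 = (10 − 4) − 6 = 0, and the invariant factors of ∂_2 are all 1, so H_1 ≅ 0.
  H_2: rank ker ∂_2 − rank ∂_3 = (10 − 6) − 4 = 0, and the invariant factors of ∂_3 are all 1, so H_2 ≅ 0.
  H_3: rank ker ∂_3 − rank ∂_4 = (5 − 4) − 0 = 1, and there is no ∂_4, so H_3 ≅ Z.

As a check, the Euler characteristic is 5 − 10 + 10 − 5 = 0, which agrees with 1 − 0 + 0 − 1 = 0.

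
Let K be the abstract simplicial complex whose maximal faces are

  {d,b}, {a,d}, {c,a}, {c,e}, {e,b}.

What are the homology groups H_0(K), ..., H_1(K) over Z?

H_0 = Z,  H_1 = Z.

We work with the vertex ordering a < b < c < d < e. The simplices of K, each written with vertices in increasing order, are:

  0-simplices (5): a, b, c, d, e
  1-simplices (5): ac, ad, bd, be, ce

so the chain groups are C_0 ≅ Z^5, C_1 ≅ Z^5.

∂_1: C_1 → C_0 sends each edge [p,q] (with p < q) to q − p.
This gives a 5×5 integer matrix of rank 4; reducing to Smith normal form yields diagonal entries (1,1,1,1).

Computing H_k = (kernel of ∂_k) / (image of ∂_{k+1}):

  H_0: rank C_0 − rank ∂_1 = 5 − 4 = 1, and the invariant factors of ∂_1 are all 1, so H_0 = Z.
  H_1: rank ker ∂_1 − rank ∂_2 = (5 − 4) − 0 = 1, and there is no ∂_2, so H_1 = Z.

As a check, the Euler characteristic is 5 − 5 = 0, which agrees with 1 − 1 = 0.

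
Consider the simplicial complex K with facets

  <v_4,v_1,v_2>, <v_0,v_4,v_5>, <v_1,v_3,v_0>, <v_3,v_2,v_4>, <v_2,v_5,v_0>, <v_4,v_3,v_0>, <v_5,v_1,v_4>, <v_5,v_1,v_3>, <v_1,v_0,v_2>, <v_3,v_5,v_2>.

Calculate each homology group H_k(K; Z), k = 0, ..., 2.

K has 6 vertices, 15 edges, 10 triangles.
rank ∂_0 = 0, rank ∂_1 = 5 ⇒ b_0 = 6 − 0 − 5 = 1; all invariant factors of ∂_1 are 1 so no torsion. So H_0 = Z.
rank ∂_1 = 5, rank ∂_2 = 10 ⇒ b_1 = 15 − 5 − 10 = 0; ∂_2 has invariant factor(s) [2] giving torsion. So H_1 = Z_2.
rank ∂_2 = 10, rank ∂_3 = 0 ⇒ b_2 = 10 − 10 − 0 = 0. So H_2 = 0.

H_0 = Z,  H_1 = Z_2,  H_2 = 0.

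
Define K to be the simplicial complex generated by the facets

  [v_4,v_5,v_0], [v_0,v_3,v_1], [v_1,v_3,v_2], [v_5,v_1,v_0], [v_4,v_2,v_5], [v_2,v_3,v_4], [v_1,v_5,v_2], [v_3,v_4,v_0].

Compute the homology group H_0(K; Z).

Take the total order v_0 < v_1 < v_2 < v_3 < v_4 < v_5 on the vertex set. Then K (dimension 2) consists of the simplices:

  0-simplices (6): [v_0], [v_1], [v_2], [v_3], [v_4], [v_5]
  1-simplices (12): [v_0,v_1], [v_0,v_3], [v_0,v_4], [v_0,v_5], [v_1,v_2], [v_1,v_3], [v_1,v_5], [v_2,v_3], [v_2,v_4], [v_2,v_5], [v_3,v_4], [v_4,v_5]
  2-simplices (8): [v_0,v_1,v_3], [v_0,v_1,v_5], [v_0,v_3,v_4], [v_0,v_4,v_5], [v_1,v_2,v_3], [v_1,v_2,v_5], [v_2,v_3,v_4], [v_2,v_4,v_5]

Hence C_0 ≅ Z^6, C_1 ≅ Z^12, C_2 ≅ Z^8.

∂_1: C_1 → C_0 sends each edge [p,q] (with p < q) to q − p. For instance
  ∂[v_3,v_4] = [v_4] − [v_3].
This gives a 6×12 integer matrix of rank 5; reducing to Smith normal form yields diagonal entries (1,1,1,1,1).

The boundary map ∂_2: C_2 → C_1 maps a triangle to the signed sum of its edges. For instance
  ∂[v_0,v_1,v_3] = [v_1,v_3] − [v_0,v_3] + [v_0,v_1],
  ∂[v_0,v_1,v_5] = [v_1,v_5] − [v_0,v_5] + [v_0,v_1].
As a 12×8 matrix over Z this has rank 7, with invariant factors (1,1,1,1,1,1,1).

Computing H_k = (kernel of ∂_k) / (image of ∂_{k+1}):

  H_0: rank C_0 − rank ∂_1 = 6 − 5 = 1, and the invariant factors of ∂_1 are all 1, so H_0 = Z.

H_0 ≅ Z.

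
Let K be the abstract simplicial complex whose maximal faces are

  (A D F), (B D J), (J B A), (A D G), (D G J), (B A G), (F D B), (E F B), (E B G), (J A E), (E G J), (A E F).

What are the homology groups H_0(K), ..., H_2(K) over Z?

We work with the vertex ordering A < B < D < E < F < G < J. The simplices of K, each written with vertices in increasing order, are:

  0-simplices (7): A, B, D, E, F, G, J
  1-simplices (18): AB, AD, AE, AF, AG, AJ, BD, BE, BF, BG, BJ, DF, DG, DJ, EF, EG, EJ, GJ
  2-simplices (12): ABG, ABJ, ADF, ADG, AEF, AEJ, BDF, BDJ, BEF, BEG, DGJ, EGJ

Hence C_0 ≅ Z^7, C_1 ≅ Z^18, C_2 ≅ Z^12.

The boundary map ∂_1: C_1 → C_0 is given by ∂[p,q] = [q] − [p].
The resulting 7×18 matrix has rank 6, and its Smith normal form has invariant factors (1,1,1,1,1,1).

∂_2: C_2 → C_1 sends each 2-simplex [p,q,r] to [q,r] − [p,r] + [p,q]. For instance
  ∂BDF = DF − BF + BD,
  ∂ABG = BG − AG + AB.
As a 18×12 matrix over Z this has rank 12, with invariant factors (1,1,1,1,1,1,1,1,1,1,1,2).

Now H_k = ker ∂_k / im ∂_{k+1}, so:

  H_0: rank C_0 − rank ∂_1 = 7 − 6 = 1, and the invariant factors of ∂_1 are all 1, so H_0 ≅ Z.
  H_1: rank ker ∂_1 − rank ∂_2 = (18 − 6) − 12 = 0, and ∂_2 has invariant factor 2 > 1, so H_1 ≅ Z/2.
  H_2: rank ker ∂_2 − rank ∂_3 = (12 − 12) − 0 = 0, and there is no ∂_3, so H_2 ≅ 0.

H_0 ≅ Z,  H_1 ≅ Z/2,  H_2 = 0.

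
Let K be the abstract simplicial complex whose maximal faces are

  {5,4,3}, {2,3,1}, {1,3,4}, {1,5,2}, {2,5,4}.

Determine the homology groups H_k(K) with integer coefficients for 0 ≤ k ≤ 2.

H_0 = Z,  H_1 = Z,  H_2 = 0.

Order the vertices as 1 < 2 < 3 < 4 < 5. Listing each simplex with vertices in this order, K has dimension 2 with simplices:

  0-simplices (5): [1], [2], [3], [4], [5]
  1-simplices (10): [1,2], [1,3], [1,4], [1,5], [2,3], [2,4], [2,5], [3,4], [3,5], [4,5]
  2-simplices (5): [1,2,3], [1,2,5], [1,3,4], [2,4,5], [3,4,5]

giving chain groups C_0 ≅ Z^5, C_1 ≅ Z^10, C_2 ≅ Z^5.

The boundary map ∂_1: C_1 → C_0 maps an edge to its endpoints' difference, ∂[p,q] = q − p.
As a 5×10 matrix over Z this has rank 4, with invariant factors (1,1,1,1).

The boundary map ∂_2: C_2 → C_1 acts by ∂[p,q,r] = [q,r] − [p,r] + [p,q]. For instance
  ∂[1,3,4] = [3,4] − [1,4] + [1,3],
  ∂[1,2,5] = [2,5] − [1,5] + [1,2].
The resulting 10×5 matrix has rank 5, and its Smith normal form has invariant factors (1,1,1,1,1).

Reading off H_k = ker ∂_k / im ∂_{k+1}:

  H_0: rank C_0 − rank ∂_1 = 5 − 4 = 1, and the invariant factors of ∂_1 are all 1, so H_0 = Z.
  H_1: rank ker ∂_1 − rank ∂_2 = (10 − 4) − 5 = 1, and the invariant factors of ∂_2 are all 1, so H_1 = Z.
  H_2: rank ker ∂_2 − rank ∂_3 = (5 − 5) − 0 = 0, and there is no ∂_3, so H_2 = 0.

As a check, the Euler characteristic is 5 − 10 + 5 = 0, which agrees with 1 − 1 + 0 = 0.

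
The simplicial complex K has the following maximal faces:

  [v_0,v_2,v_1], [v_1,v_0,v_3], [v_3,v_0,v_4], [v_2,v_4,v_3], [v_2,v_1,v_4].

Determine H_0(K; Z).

Fix the vertex order v_0 < v_1 < v_2 < v_3 < v_4 and write every simplex with vertices in increasing order. Then dim K = 2 and the simplices of K are:

  0-simplices (5): [v_0], [v_1], [v_2], [v_3], [v_4]
  1-simplices (10): [v_0,v_1], [v_0,v_2], [v_0,v_3], [v_0,v_4], [v_1,v_2], [v_1,v_3], [v_1,v_4], [v_2,v_3], [v_2,v_4], [v_3,v_4]
  2-simplices (5): [v_0,v_1,v_2], [v_0,v_1,v_3], [v_0,v_3,v_4], [v_1,v_2,v_4], [v_2,v_3,v_4]

giving chain groups C_0 ≅ Z^5, C_1 ≅ Z^10, C_2 ≅ Z^5.

Boundary ∂_1: C_1 → C_0 maps an edge to its endpoints' difference, ∂[p,q] = q − p. For instance
  ∂[v_3,v_4] = [v_4] − [v_3].
As a 5×10 matrix over Z this has rank 4, with invariant factors (1,1,1,1).

Boundary ∂_2: C_2 → C_1 maps a triangle to the signed sum of its edges. For instance
  ∂[v_2,v_3,v_4] = [v_3,v_4] − [v_2,v_4] + [v_2,v_3],
  ∂[v_0,v_1,v_3] = [v_1,v_3] − [v_0,v_3] + [v_0,v_1].
The resulting 10×5 matrix has rank 5, and its Smith normal form has invariant factors (1,1,1,1,1).

Now H_k = ker ∂_k / im ∂_{k+1}, so:

  H_0: rank C_0 − rank ∂_1 = 5 − 4 = 1, and the invariant factors of ∂_1 are all 1, so H_0 = Z.

(K is a triangulation of the Möbius band.)

H_0 = Z.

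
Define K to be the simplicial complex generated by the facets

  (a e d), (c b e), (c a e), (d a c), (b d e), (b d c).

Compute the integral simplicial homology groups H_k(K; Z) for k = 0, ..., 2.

We work with the vertex ordering a < b < c < d < e. The simplices of K, each written with vertices in increasing order, are:

  0-simplices (5): a, b, c, d, e
  1-simplices (9): ac, ad, ae, bc, bd, be, cd, ce, de
  2-simplices (6): acd, ace, ade, bcd, bce, bde

giving chain groups C_0 ≅ Z^5, C_1 ≅ Z^9, C_2 ≅ Z^6.

The boundary map ∂_1: C_1 → C_0 sends each edge [p,q] (with p < q) to q − p. For instance
  ∂de = e − d.
As a 5×9 matrix over Z this has rank 4, with invariant factors (1,1,1,1).

Boundary ∂_2: C_2 → C_1 sends each 2-simplex [p,q,r] to [q,r] − [p,r] + [p,q]. For instance
  ∂ade = de − ae + ad,
  ∂bcd = cd − bd + bc.
As a 9×6 matrix over Z this has rank 5, with invariant factors (1,1,1,1,1).

Reading off H_k = ker ∂_k / im ∂_{k+1}:

  H_0: rank C_0 − rank ∂_1 = 5 − 4 = 1, and the invariant factors of ∂_1 are all 1, so H_0 ≅ Z.
  H_1: rank ker ∂_1 − rank ∂_2 = (9 − 4) − 5 = 0, and the invariant factors of ∂_2 are all 1, so H_1 ≅ 0.
  H_2: rank ker ∂_2 − rank ∂_3 = (6 − 5) − 0 = 1, and there is no ∂_3, so H_2 ≅ Z.

As a check, the Euler characteristic is 5 − 9 + 6 = 2, which agrees with 1 − 0 + 1 = 2.
(K is a triangulation of the 2-sphere S^2.)

H_0 = Z,  H_1 = 0,  H_2 = Z.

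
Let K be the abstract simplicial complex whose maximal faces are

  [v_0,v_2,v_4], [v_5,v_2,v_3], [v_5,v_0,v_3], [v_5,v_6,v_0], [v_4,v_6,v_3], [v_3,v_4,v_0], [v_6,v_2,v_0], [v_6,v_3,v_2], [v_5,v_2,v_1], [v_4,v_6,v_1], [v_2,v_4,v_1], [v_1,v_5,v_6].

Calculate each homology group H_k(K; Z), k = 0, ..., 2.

H_0 = Z,  H_1 = Z/2Z,  H_2 = 0.

Take the total order v_0 < v_1 < v_2 < v_3 < v_4 < v_5 < v_6 on the vertex set. Then K (dimension 2) consists of the simplices:

  0-simplices (7): [v_0], [v_1], [v_2], [v_3], [v_4], [v_5], [v_6]
  1-simplices (18): (18 of them)
  2-simplices (12): (12 of them)

so the chain groups are C_0 ≅ Z^7, C_1 ≅ Z^18, C_2 ≅ Z^12.

The boundary map ∂_1: C_1 → C_0 sends each edge [p,q] (with p < q) to q − p. For instance
  ∂[v_0,v_2] = [v_2] − [v_0].
As a 7×18 matrix over Z this has rank 6, with invariant factors (1,1,1,1,1,1).

Boundary ∂_2: C_2 → C_1 sends each 2-simplex [p,q,r] to [q,r] − [p,r] + [p,q]. For instance
  ∂[v_2,v_3,v_5] = [v_3,v_5] − [v_2,v_5] + [v_2,v_3],
  ∂[v_1,v_2,v_4] = [v_2,v_4] − [v_1,v_4] + [v_1,v_2].
This gives a 18×12 integer matrix of rank 12; reducing to Smith normal form yields diagonal entries (1,1,1,1,1,1,1,1,1,1,1,2).

From H_k ≅ ker(∂_k) / im(∂_{k+1}) we obtain:

  H_0: rank C_0 − rank ∂_1 = 7 − 6 = 1, and the invariant factors of ∂_1 are all 1, so H_0 ≅ Z.
  H_1: rank ker ∂_1 − rank ∂_2 = (18 − 6) − 12 = 0, and ∂_2 has invariant factor 2 > 1, so H_1 ≅ Z/2Z.
  H_2: rank ker ∂_2 − rank ∂_3 = (12 − 12) − 0 = 0, and there is no ∂_3, so H_2 ≅ 0.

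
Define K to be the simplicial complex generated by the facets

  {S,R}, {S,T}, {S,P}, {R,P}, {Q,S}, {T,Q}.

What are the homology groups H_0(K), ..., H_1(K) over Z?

H_0 = Z,  H_1 = Z^2.

We work with the vertex ordering P < Q < R < S < T. The simplices of K, each written with vertices in increasing order, are:

  0-simplices (5): P, Q, R, S, T
  1-simplices (6): PR, PS, QS, QT, RS, ST

so the chain groups are C_0 ≅ Z^5, C_1 ≅ Z^6.

Boundary ∂_1: C_1 → C_0 sends each edge [p,q] (with p < q) to q − p.
The resulting 5×6 matrix has rank 4, and its Smith normal form has invariant factors (1,1,1,1).

Reading off H_k = ker ∂_k / im ∂_{k+1}:

  H_0: rank C_0 − rank ∂_1 = 5 − 4 = 1, and the invariant factors of ∂_1 are all 1, so H_0 ≅ Z.
  H_1: rank ker ∂_1 − rank ∂_2 = (6 − 4) − 0 = 2, and there is no ∂_2, so H_1 ≅ Z^2.

(K is a triangulation of a wedge of 2 circles.)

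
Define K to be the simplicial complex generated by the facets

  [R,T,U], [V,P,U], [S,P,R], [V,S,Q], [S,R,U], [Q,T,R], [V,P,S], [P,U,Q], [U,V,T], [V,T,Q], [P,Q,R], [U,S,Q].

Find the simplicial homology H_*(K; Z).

K has 7 vertices, 18 edges, 12 triangles.
rank ∂_0 = 0, rank ∂_1 = 6 ⇒ b_0 = 7 − 0 − 6 = 1; all invariant factors of ∂_1 are 1 so no torsion. So H_0 = Z.
rank ∂_1 = 6, rank ∂_2 = 12 ⇒ b_1 = 18 − 6 − 12 = 0; ∂_2 has invariant factor(s) [2] giving torsion. So H_1 = Z/2.
rank ∂_2 = 12, rank ∂_3 = 0 ⇒ b_2 = 12 − 12 − 0 = 0. So H_2 = 0.

H_0 ≅ Z,  H_1 ≅ Z/2,  H_2 = 0.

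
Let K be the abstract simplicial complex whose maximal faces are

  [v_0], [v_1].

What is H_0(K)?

Take the total order v_0 < v_1 on the vertex set. Then K (dimension 0) consists of the simplices:

  0-simplices (2): [v_0], [v_1]

so the chain groups are C_0 ≅ Z^2.

From H_k ≅ ker(∂_k) / im(∂_{k+1}) we obtain:

  H_0: rank C_0 − rank ∂_1 = 2 − 0 = 2, and there is no ∂_1, so H_0 = Z^2.

(K is a triangulation of a set of 2 points.)

H_0 = Z^2.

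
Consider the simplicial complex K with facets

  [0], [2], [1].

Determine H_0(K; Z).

H_0 = Z^3.

Order the vertices as 0 < 1 < 2. Listing each simplex with vertices in this order, K has dimension 0 with simplices:

  0-simplices (3): [0], [1], [2]

Hence C_0 ≅ Z^3.

From H_k ≅ ker(∂_k) / im(∂_{k+1}) we obtain:

  H_0: rank C_0 − rank ∂_1 = 3 − 0 = 3, and there is no ∂_1, so H_0 = Z^3.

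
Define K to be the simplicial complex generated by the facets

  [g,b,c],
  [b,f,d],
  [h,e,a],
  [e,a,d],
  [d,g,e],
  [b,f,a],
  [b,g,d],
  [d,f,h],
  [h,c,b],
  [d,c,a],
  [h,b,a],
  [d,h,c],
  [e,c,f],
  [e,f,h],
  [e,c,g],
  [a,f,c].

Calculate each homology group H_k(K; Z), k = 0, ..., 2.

H_0 = Z,  H_1 = Z^2,  H_2 = Z.

Fix the vertex order a < b < c < d < e < f < g < h and write every simplex with vertices in increasing order. Then dim K = 2 and the simplices of K are:

  0-simplices (8): a, b, c, d, e, f, g, h
  1-simplices (24): ab, ac, ad, ae, af, ah, bc, bd, bf, bg, bh, cd, ce, cf, cg, ch, de, df, dg, dh, ef, eg, eh, fh
  2-simplices (16): abf, abh, acd, acf, ade, aeh, bcg, bch, bdf, bdg, cdh, cef, ceg, deg, dfh, efh

Hence C_0 ≅ Z^8, C_1 ≅ Z^24, C_2 ≅ Z^16.

Boundary ∂_1: C_1 → C_0 is given by ∂[p,q] = [q] − [p]. For instance
  ∂bh = h − b.
This gives a 8×24 integer matrix of rank 7; reducing to Smith normal form yields diagonal entries (1,1,1,1,1,1,1).

∂_2: C_2 → C_1 acts by ∂[p,q,r] = [q,r] − [p,r] + [p,q]. For instance
  ∂efh = fh − eh + ef,
  ∂deg = eg − dg + de.
The 24×16 boundary matrix has rank 15 and Smith normal form diag(1,1,1,1,1,1,1,1,1,1,1,1,1,1,1).

Computing H_k = (kernel of ∂_k) / (image of ∂_{k+1}):

  H_0: rank C_0 − rank ∂_1 = 8 − 7 = 1, and the invariant factors of ∂_1 are all 1, so H_0 = Z.
  H_1: rank ker ∂_1 − rank ∂_2 = (24 − 7) − 15 = 2, and the invariant factors of ∂_2 are all 1, so H_1 = Z^2.
  H_2: rank ker ∂_2 − rank ∂_3 = (16 − 15) − 0 = 1, and there is no ∂_3, so H_2 = Z.

As a check, the Euler characteristic is 8 − 24 + 16 = 0, which agrees with 1 − 2 + 1 = 0.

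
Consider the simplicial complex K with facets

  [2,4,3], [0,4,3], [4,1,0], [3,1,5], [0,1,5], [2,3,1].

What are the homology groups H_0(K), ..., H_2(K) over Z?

Order the vertices as 0 < 1 < 2 < 3 < 4 < 5. Listing each simplex with vertices in this order, K has dimension 2 with simplices:

  0-simplices (6): [0], [1], [2], [3], [4], [5]
  1-simplices (12): [0,1], [0,3], [0,4], [0,5], [1,2], [1,3], [1,4], [1,5], [2,3], [2,4], [3,4], [3,5]
  2-simplices (6): [0,1,4], [0,1,5], [0,3,4], [1,2,3], [1,3,5], [2,3,4]

so the chain groups are C_0 ≅ Z^6, C_1 ≅ Z^12, C_2 ≅ Z^6.

∂_1: C_1 → C_0 sends each edge [p,q] (with p < q) to q − p.
As a 6×12 matrix over Z this has rank 5, with invariant factors (1,1,1,1,1).

The boundary map ∂_2: C_2 → C_1 acts by ∂[p,q,r] = [q,r] − [p,r] + [p,q]. For instance
  ∂[2,3,4] = [3,4] − [2,4] + [2,3],
  ∂[0,1,4] = [1,4] − [0,4] + [0,1].
The 12×6 boundary matrix has rank 6 and Smith normal form diag(1,1,1,1,1,1).

From H_k ≅ ker(∂_k) / im(∂_{k+1}) we obtain:

  H_0: rank C_0 − rank ∂_1 = 6 − 5 = 1, and the invariant factors of ∂_1 are all 1, so H_0 = Z.
  H_1: rank ker ∂_1 − rank ∂_2 = (12 − 5) − 6 = 1, and the invariant factors of ∂_2 are all 1, so H_1 = Z.
  H_2: rank ker ∂_2 − rank ∂_3 = (6 − 6) − 0 = 0, and there is no ∂_3, so H_2 = 0.

(K is a triangulation of the cylinder S^1 x I.)

H_0 = Z,  H_1 = Z,  H_2 = 0.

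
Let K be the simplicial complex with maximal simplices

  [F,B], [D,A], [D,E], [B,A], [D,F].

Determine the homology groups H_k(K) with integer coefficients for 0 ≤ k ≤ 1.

H_0 = Z,  H_1 = Z.

We work with the vertex ordering A < B < D < E < F. The simplices of K, each written with vertices in increasing order, are:

  0-simplices (5): A, B, D, E, F
  1-simplices (5): AB, AD, BF, DE, DF

Hence C_0 ≅ Z^5, C_1 ≅ Z^5.

Boundary ∂_1: C_1 → C_0 maps an edge to its endpoints' difference, ∂[p,q] = q − p. For instance
  ∂AD = D − A.
As a 5×5 matrix over Z this has rank 4, with invariant factors (1,1,1,1).

From H_k ≅ ker(∂_k) / im(∂_{k+1}) we obtain:

  H_0: rank C_0 − rank ∂_1 = 5 − 4 = 1, and the invariant factors of ∂_1 are all 1, so H_0 ≅ Z.
  H_1: rank ker ∂_1 − rank ∂_2 = (5 − 4) − 0 = 1, and there is no ∂_2, so H_1 ≅ Z.

As a check, the Euler characteristic is 5 − 5 = 0, which agrees with 1 − 1 = 0.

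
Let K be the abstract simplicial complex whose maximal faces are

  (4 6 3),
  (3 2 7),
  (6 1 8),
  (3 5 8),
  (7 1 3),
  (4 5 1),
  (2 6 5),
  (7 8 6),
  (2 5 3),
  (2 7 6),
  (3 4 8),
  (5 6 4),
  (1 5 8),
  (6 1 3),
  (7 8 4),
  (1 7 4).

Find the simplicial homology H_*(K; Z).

Take the total order 1 < 2 < 3 < 4 < 5 < 6 < 7 < 8 on the vertex set. Then K (dimension 2) consists of the simplices:

  0-simplices (8): [1], [2], [3], [4], [5], [6], [7], [8]
  1-simplices (24): (24 of them)
  2-simplices (16): [1,3,6], [1,3,7], [1,4,5], [1,4,7], [1,5,8], [1,6,8], [2,3,5], [2,3,7], [2,5,6], [2,6,7], [3,4,6], [3,4,8], [3,5,8], [4,5,6], [4,7,8], [6,7,8]

giving chain groups C_0 ≅ Z^8, C_1 ≅ Z^24, C_2 ≅ Z^16.

The boundary map ∂_1: C_1 → C_0 is given by ∂[p,q] = [q] − [p]. For instance
  ∂[3,7] = [7] − [3].
This gives a 8×24 integer matrix of rank 7; reducing to Smith normal form yields diagonal entries (1,1,1,1,1,1,1).

∂_2: C_2 → C_1 maps a triangle to the signed sum of its edges. For instance
  ∂[3,5,8] = [5,8] − [3,8] + [3,5],
  ∂[4,7,8] = [7,8] − [4,8] + [4,7].
The 24×16 boundary matrix has rank 15 and Smith normal form diag(1,1,1,1,1,1,1,1,1,1,1,1,1,1,1).

Reading off H_k = ker ∂_k / im ∂_{k+1}:

  H_0: rank C_0 − rank ∂_1 = 8 − 7 = 1, and the invariant factors of ∂_1 are all 1, so H_0 = Z.
  H_1: rank ker ∂_1 − rank ∂_2 = (24 − 7) − 15 = 2, and the invariant factors of ∂_2 are all 1, so H_1 = Z^2.
  H_2: rank ker ∂_2 − rank ∂_3 = (16 − 15) − 0 = 1, and there is no ∂_3, so H_2 = Z.

(K is a triangulation of the torus T^2.)

H_0 = Z,  H_1 = Z^2,  H_2 = Z.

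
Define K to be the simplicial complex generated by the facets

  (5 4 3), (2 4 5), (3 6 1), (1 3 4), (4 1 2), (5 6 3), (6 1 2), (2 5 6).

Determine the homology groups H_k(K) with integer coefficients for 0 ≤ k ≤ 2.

H_0 ≅ Z,  H_1 = 0,  H_2 ≅ Z.

We work with the vertex ordering 1 < 2 < 3 < 4 < 5 < 6. The simplices of K, each written with vertices in increasing order, are:

  0-simplices (6): [1], [2], [3], [4], [5], [6]
  1-simplices (12): [1,2], [1,3], [1,4], [1,6], [2,4], [2,5], [2,6], [3,4], [3,5], [3,6], [4,5], [5,6]
  2-simplices (8): [1,2,4], [1,2,6], [1,3,4], [1,3,6], [2,4,5], [2,5,6], [3,4,5], [3,5,6]

so the chain groups are C_0 ≅ Z^6, C_1 ≅ Z^12, C_2 ≅ Z^8.

The boundary map ∂_1: C_1 → C_0 is given by ∂[p,q] = [q] − [p]. For instance
  ∂[3,5] = [5] − [3].
The 6×12 boundary matrix has rank 5 and Smith normal form diag(1,1,1,1,1).

The boundary map ∂_2: C_2 → C_1 acts by ∂[p,q,r] = [q,r] − [p,r] + [p,q]. For instance
  ∂[2,5,6] = [5,6] − [2,6] + [2,5],
  ∂[3,4,5] = [4,5] − [3,5] + [3,4].
The 12×8 boundary matrix has rank 7 and Smith normal form diag(1,1,1,1,1,1,1).

Computing H_k = (kernel of ∂_k) / (image of ∂_{k+1}):

  H_0: rank C_0 − rank ∂_1 = 6 − 5 = 1, and the invariant factors of ∂_1 are all 1, so H_0 ≅ Z.
  H_1: rank ker ∂_1 − rank ∂_2 = (12 − 5) − 7 = 0, and the invariant factors of ∂_2 are all 1, so H_1 ≅ 0.
  H_2: rank ker ∂_2 − rank ∂_3 = (8 − 7) − 0 = 1, and there is no ∂_3, so H_2 ≅ Z.

As a check, the Euler characteristic is 6 − 12 + 8 = 2, which agrees with 1 − 0 + 1 = 2.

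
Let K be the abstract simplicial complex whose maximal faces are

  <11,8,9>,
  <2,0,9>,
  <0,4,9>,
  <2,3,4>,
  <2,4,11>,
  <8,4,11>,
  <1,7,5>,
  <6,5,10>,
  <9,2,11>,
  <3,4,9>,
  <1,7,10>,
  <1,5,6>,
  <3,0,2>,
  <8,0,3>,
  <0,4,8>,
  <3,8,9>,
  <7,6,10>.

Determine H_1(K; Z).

H_1 = Z ⊕ Z/2Z.

Fix the vertex order 0 < 1 < 2 < 3 < 4 < 5 < 6 < 7 < 8 < 9 < 10 < 11 and write every simplex with vertices in increasing order. Then dim K = 2 and the simplices of K are:

  0-simplices (12): [0], [1], [2], [3], [4], [5], [6], [7], [8], [9], [10], [11]
  1-simplices (28): (28 of them)
  2-simplices (17): [0,2,3], [0,2,9], [0,3,8], [0,4,8], [0,4,9], [1,5,6], [1,5,7], [1,7,10], [2,3,4], [2,4,11], [2,9,11], [3,4,9], [3,8,9], [4,8,11], [5,6,10], [6,7,10], [8,9,11]

giving chain groups C_0 ≅ Z^12, C_1 ≅ Z^28, C_2 ≅ Z^17.

∂_1: C_1 → C_0 sends each edge [p,q] (with p < q) to q − p. For instance
  ∂[0,3] = [3] − [0].
As a 12×28 matrix over Z this has rank 10, with invariant factors (1,1,1,1,1,1,1,1,1,1).

∂_2: C_2 → C_1 maps a triangle to the signed sum of its edges. For instance
  ∂[1,7,10] = [7,10] − [1,10] + [1,7],
  ∂[0,3,8] = [3,8] − [0,8] + [0,3].
As a 28×17 matrix over Z this has rank 17, with invariant factors (1,1,1,1,1,1,1,1,1,1,1,1,1,1,1,1,2).

Now H_k = ker ∂_k / im ∂_{k+1}, so:

  H_1: rank ker ∂_1 − rank ∂_2 = (28 − 10) − 17 = 1, and ∂_2 has invariant factor 2 > 1, so H_1 ≅ Z ⊕ Z/2Z.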